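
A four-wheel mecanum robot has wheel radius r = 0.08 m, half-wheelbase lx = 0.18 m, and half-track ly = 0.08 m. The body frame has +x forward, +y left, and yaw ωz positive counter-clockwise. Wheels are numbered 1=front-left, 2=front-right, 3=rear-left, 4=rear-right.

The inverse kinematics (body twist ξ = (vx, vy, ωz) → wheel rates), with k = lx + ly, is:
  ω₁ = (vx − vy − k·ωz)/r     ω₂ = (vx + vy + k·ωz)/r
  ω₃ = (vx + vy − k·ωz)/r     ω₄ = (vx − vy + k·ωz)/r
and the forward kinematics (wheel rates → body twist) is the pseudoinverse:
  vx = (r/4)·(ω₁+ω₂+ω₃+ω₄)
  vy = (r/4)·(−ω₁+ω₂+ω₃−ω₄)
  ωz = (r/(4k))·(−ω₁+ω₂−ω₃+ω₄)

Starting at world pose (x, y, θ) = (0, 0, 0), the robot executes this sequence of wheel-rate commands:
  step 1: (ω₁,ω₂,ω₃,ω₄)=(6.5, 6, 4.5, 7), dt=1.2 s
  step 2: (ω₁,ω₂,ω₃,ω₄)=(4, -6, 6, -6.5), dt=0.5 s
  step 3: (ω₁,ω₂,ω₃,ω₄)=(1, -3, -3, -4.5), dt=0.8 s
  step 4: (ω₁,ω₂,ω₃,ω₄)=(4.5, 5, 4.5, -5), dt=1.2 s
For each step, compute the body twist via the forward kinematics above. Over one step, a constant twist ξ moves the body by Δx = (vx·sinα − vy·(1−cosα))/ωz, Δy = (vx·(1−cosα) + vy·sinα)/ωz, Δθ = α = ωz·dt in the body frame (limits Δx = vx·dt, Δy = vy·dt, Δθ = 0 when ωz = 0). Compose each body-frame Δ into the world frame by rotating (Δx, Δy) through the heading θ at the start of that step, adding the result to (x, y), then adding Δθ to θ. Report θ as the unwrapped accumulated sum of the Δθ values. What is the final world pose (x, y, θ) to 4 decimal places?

(0.6916, -0.0780, -1.8500)

step 1: ξ=(vx,vy,ωz)=(0.4800, -0.0600, 0.1538), dt=1.2 → body Δ=(0.5794, -0.0186, 0.1846) → world pose (0.5794, -0.0186, 0.1846)
step 2: ξ=(vx,vy,ωz)=(-0.0500, 0.0500, -1.7308), dt=0.5 → body Δ=(-0.0118, 0.0322, -0.8654) → world pose (0.5618, 0.0109, -0.6808)
step 3: ξ=(vx,vy,ωz)=(-0.1900, -0.0500, -0.4231), dt=0.8 → body Δ=(-0.1558, -0.0138, -0.3385) → world pose (0.4321, 0.0982, -1.0192)
step 4: ξ=(vx,vy,ωz)=(0.1800, 0.2000, -0.6923), dt=1.2 → body Δ=(0.2861, 0.1287, -0.8308) → world pose (0.6916, -0.0780, -1.8500)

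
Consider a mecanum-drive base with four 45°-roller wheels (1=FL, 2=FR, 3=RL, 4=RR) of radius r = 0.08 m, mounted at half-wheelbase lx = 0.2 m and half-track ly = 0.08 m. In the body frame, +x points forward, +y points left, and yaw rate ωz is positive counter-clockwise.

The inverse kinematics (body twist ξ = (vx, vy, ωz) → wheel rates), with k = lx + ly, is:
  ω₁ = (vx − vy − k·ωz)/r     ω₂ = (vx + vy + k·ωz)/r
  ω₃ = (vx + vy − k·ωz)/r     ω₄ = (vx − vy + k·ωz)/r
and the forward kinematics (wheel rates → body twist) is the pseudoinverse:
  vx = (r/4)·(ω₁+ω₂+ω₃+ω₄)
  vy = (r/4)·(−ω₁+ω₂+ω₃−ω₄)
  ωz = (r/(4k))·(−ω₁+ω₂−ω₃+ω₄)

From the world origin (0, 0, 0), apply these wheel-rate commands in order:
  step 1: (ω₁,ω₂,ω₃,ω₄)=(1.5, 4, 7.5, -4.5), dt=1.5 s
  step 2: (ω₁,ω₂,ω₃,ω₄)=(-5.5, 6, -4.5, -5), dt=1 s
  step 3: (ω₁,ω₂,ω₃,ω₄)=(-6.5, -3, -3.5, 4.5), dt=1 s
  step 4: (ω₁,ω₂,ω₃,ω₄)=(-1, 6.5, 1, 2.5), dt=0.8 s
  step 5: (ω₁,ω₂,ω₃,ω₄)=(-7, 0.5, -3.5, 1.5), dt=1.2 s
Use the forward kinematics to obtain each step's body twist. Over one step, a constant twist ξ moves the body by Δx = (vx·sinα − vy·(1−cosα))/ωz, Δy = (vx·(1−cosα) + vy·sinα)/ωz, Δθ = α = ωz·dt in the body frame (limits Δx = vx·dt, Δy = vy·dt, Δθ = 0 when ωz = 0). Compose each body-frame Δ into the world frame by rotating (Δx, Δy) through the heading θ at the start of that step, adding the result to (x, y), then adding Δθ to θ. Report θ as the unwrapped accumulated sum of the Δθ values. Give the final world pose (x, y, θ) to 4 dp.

step 1: ξ=(vx,vy,ωz)=(0.1700, 0.2900, -0.6786), dt=1.5 → body Δ=(0.4161, 0.2447, -1.0179) → world pose (0.4161, 0.2447, -1.0179)
step 2: ξ=(vx,vy,ωz)=(-0.1800, 0.2400, 0.7857), dt=1.0 → body Δ=(-0.2516, 0.1489, 0.7857) → world pose (0.4107, 0.5370, -0.2321)
step 3: ξ=(vx,vy,ωz)=(-0.1700, -0.0900, 0.8214), dt=1.0 → body Δ=(-0.1166, -0.1462, 0.8214) → world pose (0.2636, 0.4216, 0.5893)
step 4: ξ=(vx,vy,ωz)=(0.1800, 0.1200, 0.6429), dt=0.8 → body Δ=(0.1136, 0.1280, 0.5143) → world pose (0.2869, 0.5911, 1.1036)
step 5: ξ=(vx,vy,ωz)=(-0.1700, 0.0500, 0.8929), dt=1.2 → body Δ=(-0.1963, -0.0501, 1.0714) → world pose (0.2431, 0.3933, 2.1750)

(0.2431, 0.3933, 2.1750)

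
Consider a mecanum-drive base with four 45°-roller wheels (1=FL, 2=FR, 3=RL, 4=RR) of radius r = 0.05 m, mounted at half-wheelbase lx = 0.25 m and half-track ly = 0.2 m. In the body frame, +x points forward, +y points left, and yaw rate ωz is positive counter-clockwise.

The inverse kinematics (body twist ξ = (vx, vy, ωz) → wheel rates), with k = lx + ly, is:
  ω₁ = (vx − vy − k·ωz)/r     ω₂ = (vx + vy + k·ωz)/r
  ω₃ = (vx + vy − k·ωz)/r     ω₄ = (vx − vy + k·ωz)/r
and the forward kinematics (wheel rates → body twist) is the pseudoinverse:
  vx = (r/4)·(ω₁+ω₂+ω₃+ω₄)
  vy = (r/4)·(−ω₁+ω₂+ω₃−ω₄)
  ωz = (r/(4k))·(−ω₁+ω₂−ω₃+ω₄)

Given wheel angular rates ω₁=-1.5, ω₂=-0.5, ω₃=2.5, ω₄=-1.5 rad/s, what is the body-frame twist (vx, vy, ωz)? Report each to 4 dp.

k = lx + ly = 0.25 + 0.2 = 0.4500
ω₁+ω₂+ω₃+ω₄ = -1.0000  →  vx = (0.05/4)·-1.0000 = -0.0125
−ω₁+ω₂+ω₃−ω₄ = 5.0000  →  vy = (0.05/4)·5.0000 = 0.0625
−ω₁+ω₂−ω₃+ω₄ = -3.0000  →  ωz = (0.05/1.8000)·-3.0000 = -0.0833

(-0.0125, 0.0625, -0.0833)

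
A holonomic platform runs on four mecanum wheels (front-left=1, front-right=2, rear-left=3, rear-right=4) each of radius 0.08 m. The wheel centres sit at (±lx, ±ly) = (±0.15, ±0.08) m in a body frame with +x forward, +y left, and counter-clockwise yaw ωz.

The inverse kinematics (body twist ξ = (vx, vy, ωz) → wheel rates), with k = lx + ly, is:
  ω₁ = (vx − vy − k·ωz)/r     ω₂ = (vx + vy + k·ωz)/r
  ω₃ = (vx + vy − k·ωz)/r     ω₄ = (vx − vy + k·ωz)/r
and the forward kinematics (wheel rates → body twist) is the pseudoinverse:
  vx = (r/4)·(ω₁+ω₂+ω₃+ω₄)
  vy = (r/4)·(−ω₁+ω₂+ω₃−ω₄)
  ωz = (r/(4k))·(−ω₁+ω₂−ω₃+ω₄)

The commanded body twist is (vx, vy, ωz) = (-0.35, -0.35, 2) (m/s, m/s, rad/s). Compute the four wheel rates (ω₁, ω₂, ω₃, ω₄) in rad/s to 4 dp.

(-5.7500, -3.0000, -14.5000, 5.7500)

k = lx + ly = 0.15 + 0.08 = 0.2300;  k·ωz = 0.2300·2 = 0.4600
ω₁ (FL) = (vx − vy − k·ωz)/r = -0.4600/0.08 = -5.7500
ω₂ (FR) = (vx + vy + k·ωz)/r = -0.2400/0.08 = -3.0000
ω₃ (RL) = (vx + vy − k·ωz)/r = -1.1600/0.08 = -14.5000
ω₄ (RR) = (vx − vy + k·ωz)/r = 0.4600/0.08 = 5.7500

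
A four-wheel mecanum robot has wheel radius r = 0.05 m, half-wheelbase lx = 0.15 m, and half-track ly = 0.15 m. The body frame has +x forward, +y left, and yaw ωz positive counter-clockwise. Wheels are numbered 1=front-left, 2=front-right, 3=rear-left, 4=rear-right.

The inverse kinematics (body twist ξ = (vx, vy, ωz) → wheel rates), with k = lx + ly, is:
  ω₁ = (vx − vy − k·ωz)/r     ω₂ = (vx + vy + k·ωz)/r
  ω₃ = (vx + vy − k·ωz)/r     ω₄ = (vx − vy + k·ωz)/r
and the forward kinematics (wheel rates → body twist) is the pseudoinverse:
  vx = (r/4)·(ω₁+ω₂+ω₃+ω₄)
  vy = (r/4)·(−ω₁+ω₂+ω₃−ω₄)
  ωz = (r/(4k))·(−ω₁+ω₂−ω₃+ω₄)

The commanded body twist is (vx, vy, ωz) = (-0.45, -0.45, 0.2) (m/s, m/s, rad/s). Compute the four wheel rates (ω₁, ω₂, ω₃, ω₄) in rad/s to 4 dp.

(-1.2000, -16.8000, -19.2000, 1.2000)

k = lx + ly = 0.15 + 0.15 = 0.3000;  k·ωz = 0.3000·0.2 = 0.0600
ω₁ (FL) = (vx − vy − k·ωz)/r = -0.0600/0.05 = -1.2000
ω₂ (FR) = (vx + vy + k·ωz)/r = -0.8400/0.05 = -16.8000
ω₃ (RL) = (vx + vy − k·ωz)/r = -0.9600/0.05 = -19.2000
ω₄ (RR) = (vx − vy + k·ωz)/r = 0.0600/0.05 = 1.2000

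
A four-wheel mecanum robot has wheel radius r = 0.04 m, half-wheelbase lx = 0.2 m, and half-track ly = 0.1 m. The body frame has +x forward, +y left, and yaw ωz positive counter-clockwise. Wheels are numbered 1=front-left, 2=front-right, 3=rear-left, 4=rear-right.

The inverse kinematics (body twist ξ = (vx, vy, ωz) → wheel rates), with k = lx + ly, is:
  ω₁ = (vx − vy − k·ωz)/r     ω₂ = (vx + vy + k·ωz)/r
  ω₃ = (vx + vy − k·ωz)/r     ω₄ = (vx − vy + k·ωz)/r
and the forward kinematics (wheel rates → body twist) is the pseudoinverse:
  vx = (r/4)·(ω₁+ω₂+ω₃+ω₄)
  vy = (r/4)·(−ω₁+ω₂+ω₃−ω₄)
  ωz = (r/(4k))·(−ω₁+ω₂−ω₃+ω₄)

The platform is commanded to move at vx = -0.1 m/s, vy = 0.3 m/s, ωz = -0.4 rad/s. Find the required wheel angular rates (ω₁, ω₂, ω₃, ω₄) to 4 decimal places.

k = lx + ly = 0.2 + 0.1 = 0.3000;  k·ωz = 0.3000·-0.4 = -0.1200
ω₁ (FL) = (vx − vy − k·ωz)/r = -0.2800/0.04 = -7.0000
ω₂ (FR) = (vx + vy + k·ωz)/r = 0.0800/0.04 = 2.0000
ω₃ (RL) = (vx + vy − k·ωz)/r = 0.3200/0.04 = 8.0000
ω₄ (RR) = (vx − vy + k·ωz)/r = -0.5200/0.04 = -13.0000

(-7.0000, 2.0000, 8.0000, -13.0000)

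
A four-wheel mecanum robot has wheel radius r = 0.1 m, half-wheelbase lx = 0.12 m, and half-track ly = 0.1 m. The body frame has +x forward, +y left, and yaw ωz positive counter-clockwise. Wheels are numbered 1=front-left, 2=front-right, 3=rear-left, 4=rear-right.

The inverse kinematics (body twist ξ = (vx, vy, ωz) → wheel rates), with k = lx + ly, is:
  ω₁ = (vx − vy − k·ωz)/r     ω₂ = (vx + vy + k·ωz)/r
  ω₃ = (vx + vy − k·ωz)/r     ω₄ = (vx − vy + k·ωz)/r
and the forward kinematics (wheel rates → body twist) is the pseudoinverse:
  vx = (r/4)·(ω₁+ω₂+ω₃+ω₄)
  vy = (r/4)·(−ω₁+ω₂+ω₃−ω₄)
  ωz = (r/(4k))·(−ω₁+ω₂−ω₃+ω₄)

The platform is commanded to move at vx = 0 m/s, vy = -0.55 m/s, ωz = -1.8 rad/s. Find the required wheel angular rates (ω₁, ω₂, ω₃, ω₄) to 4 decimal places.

k = lx + ly = 0.12 + 0.1 = 0.2200;  k·ωz = 0.2200·-1.8 = -0.3960
ω₁ (FL) = (vx − vy − k·ωz)/r = 0.9460/0.1 = 9.4600
ω₂ (FR) = (vx + vy + k·ωz)/r = -0.9460/0.1 = -9.4600
ω₃ (RL) = (vx + vy − k·ωz)/r = -0.1540/0.1 = -1.5400
ω₄ (RR) = (vx − vy + k·ωz)/r = 0.1540/0.1 = 1.5400

(9.4600, -9.4600, -1.5400, 1.5400)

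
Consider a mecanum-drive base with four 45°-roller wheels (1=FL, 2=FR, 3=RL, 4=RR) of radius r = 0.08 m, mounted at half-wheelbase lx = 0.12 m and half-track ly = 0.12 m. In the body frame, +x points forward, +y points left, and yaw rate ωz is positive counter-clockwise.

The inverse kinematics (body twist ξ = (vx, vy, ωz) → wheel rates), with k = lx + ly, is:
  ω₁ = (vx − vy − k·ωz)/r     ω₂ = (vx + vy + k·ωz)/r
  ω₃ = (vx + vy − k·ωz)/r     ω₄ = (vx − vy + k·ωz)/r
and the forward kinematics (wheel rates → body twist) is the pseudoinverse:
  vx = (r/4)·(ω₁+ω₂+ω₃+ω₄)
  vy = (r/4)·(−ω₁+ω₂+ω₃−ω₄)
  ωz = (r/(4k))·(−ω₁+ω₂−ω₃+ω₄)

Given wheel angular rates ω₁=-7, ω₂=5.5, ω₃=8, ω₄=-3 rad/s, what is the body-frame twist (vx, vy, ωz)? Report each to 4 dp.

(0.0700, 0.4700, 0.1250)

k = lx + ly = 0.12 + 0.12 = 0.2400
ω₁+ω₂+ω₃+ω₄ = 3.5000  →  vx = (0.08/4)·3.5000 = 0.0700
−ω₁+ω₂+ω₃−ω₄ = 23.5000  →  vy = (0.08/4)·23.5000 = 0.4700
−ω₁+ω₂−ω₃+ω₄ = 1.5000  →  ωz = (0.08/0.9600)·1.5000 = 0.1250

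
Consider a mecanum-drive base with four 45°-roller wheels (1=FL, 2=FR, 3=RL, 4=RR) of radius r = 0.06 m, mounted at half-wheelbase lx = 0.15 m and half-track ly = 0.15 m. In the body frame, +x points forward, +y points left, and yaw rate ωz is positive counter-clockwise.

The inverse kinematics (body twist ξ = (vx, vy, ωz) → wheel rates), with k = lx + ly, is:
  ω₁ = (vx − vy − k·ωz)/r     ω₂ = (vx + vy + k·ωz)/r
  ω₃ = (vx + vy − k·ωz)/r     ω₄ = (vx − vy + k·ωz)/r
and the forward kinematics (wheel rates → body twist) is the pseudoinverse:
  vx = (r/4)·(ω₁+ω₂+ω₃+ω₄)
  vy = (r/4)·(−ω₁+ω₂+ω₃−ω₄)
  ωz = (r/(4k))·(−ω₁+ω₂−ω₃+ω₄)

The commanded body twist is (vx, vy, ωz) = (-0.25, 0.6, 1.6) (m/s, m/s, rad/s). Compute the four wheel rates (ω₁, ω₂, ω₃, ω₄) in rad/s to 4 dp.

(-22.1667, 13.8333, -2.1667, -6.1667)

k = lx + ly = 0.15 + 0.15 = 0.3000;  k·ωz = 0.3000·1.6 = 0.4800
ω₁ (FL) = (vx − vy − k·ωz)/r = -1.3300/0.06 = -22.1667
ω₂ (FR) = (vx + vy + k·ωz)/r = 0.8300/0.06 = 13.8333
ω₃ (RL) = (vx + vy − k·ωz)/r = -0.1300/0.06 = -2.1667
ω₄ (RR) = (vx − vy + k·ωz)/r = -0.3700/0.06 = -6.1667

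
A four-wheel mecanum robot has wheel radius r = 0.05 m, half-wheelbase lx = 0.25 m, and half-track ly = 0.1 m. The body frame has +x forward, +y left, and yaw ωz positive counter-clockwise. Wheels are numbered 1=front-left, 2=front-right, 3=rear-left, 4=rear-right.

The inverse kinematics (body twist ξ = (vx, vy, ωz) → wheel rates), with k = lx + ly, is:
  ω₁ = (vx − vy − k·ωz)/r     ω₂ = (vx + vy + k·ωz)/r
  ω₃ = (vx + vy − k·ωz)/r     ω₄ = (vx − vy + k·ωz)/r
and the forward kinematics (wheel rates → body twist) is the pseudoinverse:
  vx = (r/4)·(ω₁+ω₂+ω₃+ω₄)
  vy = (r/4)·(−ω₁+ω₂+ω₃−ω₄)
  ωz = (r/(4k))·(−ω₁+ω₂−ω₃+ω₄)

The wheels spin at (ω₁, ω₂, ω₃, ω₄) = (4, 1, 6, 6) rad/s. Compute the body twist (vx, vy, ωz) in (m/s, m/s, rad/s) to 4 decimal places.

(0.2125, -0.0375, -0.1071)

k = lx + ly = 0.25 + 0.1 = 0.3500
ω₁+ω₂+ω₃+ω₄ = 17.0000  →  vx = (0.05/4)·17.0000 = 0.2125
−ω₁+ω₂+ω₃−ω₄ = -3.0000  →  vy = (0.05/4)·-3.0000 = -0.0375
−ω₁+ω₂−ω₃+ω₄ = -3.0000  →  ωz = (0.05/1.4000)·-3.0000 = -0.1071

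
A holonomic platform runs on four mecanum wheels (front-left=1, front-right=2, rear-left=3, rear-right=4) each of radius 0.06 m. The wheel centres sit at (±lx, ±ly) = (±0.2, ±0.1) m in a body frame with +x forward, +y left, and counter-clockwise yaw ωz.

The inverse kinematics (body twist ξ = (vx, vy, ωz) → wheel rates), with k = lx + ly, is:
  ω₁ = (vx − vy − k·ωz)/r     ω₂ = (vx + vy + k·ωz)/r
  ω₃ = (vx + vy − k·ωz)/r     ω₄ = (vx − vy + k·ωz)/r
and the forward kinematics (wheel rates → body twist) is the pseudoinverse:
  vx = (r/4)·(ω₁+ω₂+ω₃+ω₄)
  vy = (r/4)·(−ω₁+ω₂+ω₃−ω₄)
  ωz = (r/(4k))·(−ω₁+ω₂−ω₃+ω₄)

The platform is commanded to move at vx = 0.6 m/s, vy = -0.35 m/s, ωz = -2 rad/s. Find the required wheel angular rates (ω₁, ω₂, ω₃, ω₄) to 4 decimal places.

k = lx + ly = 0.2 + 0.1 = 0.3000;  k·ωz = 0.3000·-2 = -0.6000
ω₁ (FL) = (vx − vy − k·ωz)/r = 1.5500/0.06 = 25.8333
ω₂ (FR) = (vx + vy + k·ωz)/r = -0.3500/0.06 = -5.8333
ω₃ (RL) = (vx + vy − k·ωz)/r = 0.8500/0.06 = 14.1667
ω₄ (RR) = (vx − vy + k·ωz)/r = 0.3500/0.06 = 5.8333

(25.8333, -5.8333, 14.1667, 5.8333)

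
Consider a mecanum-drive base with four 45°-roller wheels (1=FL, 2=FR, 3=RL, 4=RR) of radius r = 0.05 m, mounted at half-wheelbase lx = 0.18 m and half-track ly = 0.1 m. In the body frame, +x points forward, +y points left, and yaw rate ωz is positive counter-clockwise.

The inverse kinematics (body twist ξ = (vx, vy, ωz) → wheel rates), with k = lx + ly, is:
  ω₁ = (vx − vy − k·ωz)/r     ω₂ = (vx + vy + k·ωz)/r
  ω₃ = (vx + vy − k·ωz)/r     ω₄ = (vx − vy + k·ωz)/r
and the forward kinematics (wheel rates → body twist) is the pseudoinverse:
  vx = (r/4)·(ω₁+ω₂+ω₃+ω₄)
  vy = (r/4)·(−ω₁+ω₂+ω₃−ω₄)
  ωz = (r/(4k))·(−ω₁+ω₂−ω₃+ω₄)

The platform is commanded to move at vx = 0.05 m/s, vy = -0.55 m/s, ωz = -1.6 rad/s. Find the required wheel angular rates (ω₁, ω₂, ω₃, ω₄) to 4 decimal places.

(20.9600, -18.9600, -1.0400, 3.0400)

k = lx + ly = 0.18 + 0.1 = 0.2800;  k·ωz = 0.2800·-1.6 = -0.4480
ω₁ (FL) = (vx − vy − k·ωz)/r = 1.0480/0.05 = 20.9600
ω₂ (FR) = (vx + vy + k·ωz)/r = -0.9480/0.05 = -18.9600
ω₃ (RL) = (vx + vy − k·ωz)/r = -0.0520/0.05 = -1.0400
ω₄ (RR) = (vx − vy + k·ωz)/r = 0.1520/0.05 = 3.0400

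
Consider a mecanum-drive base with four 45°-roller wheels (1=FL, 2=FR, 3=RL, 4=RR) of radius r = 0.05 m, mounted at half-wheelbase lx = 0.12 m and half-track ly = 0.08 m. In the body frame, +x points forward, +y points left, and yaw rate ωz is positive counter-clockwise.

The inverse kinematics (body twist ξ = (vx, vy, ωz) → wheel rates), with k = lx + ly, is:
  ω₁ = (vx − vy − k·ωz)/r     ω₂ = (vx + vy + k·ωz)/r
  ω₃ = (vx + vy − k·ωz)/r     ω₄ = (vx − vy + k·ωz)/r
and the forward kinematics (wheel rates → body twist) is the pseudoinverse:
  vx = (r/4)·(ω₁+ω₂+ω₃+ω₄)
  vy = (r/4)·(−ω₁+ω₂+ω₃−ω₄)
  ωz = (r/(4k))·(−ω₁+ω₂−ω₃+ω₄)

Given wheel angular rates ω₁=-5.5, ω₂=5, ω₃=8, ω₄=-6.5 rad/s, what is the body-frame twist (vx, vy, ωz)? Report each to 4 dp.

(0.0125, 0.3125, -0.2500)

k = lx + ly = 0.12 + 0.08 = 0.2000
ω₁+ω₂+ω₃+ω₄ = 1.0000  →  vx = (0.05/4)·1.0000 = 0.0125
−ω₁+ω₂+ω₃−ω₄ = 25.0000  →  vy = (0.05/4)·25.0000 = 0.3125
−ω₁+ω₂−ω₃+ω₄ = -4.0000  →  ωz = (0.05/0.8000)·-4.0000 = -0.2500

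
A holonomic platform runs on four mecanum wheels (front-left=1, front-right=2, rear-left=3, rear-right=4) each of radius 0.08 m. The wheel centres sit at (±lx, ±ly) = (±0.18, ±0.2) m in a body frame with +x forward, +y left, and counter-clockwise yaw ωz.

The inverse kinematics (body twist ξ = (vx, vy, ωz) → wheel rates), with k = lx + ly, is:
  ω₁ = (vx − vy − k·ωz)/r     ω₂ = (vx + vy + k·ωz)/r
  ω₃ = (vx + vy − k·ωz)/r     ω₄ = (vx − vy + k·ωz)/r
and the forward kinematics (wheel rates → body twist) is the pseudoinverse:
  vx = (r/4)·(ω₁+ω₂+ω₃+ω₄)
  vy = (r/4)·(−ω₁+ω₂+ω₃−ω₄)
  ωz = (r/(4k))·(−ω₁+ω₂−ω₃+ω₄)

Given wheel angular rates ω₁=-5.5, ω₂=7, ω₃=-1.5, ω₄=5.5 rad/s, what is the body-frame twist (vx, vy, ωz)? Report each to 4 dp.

(0.1100, 0.1100, 1.0263)

k = lx + ly = 0.18 + 0.2 = 0.3800
ω₁+ω₂+ω₃+ω₄ = 5.5000  →  vx = (0.08/4)·5.5000 = 0.1100
−ω₁+ω₂+ω₃−ω₄ = 5.5000  →  vy = (0.08/4)·5.5000 = 0.1100
−ω₁+ω₂−ω₃+ω₄ = 19.5000  →  ωz = (0.08/1.5200)·19.5000 = 1.0263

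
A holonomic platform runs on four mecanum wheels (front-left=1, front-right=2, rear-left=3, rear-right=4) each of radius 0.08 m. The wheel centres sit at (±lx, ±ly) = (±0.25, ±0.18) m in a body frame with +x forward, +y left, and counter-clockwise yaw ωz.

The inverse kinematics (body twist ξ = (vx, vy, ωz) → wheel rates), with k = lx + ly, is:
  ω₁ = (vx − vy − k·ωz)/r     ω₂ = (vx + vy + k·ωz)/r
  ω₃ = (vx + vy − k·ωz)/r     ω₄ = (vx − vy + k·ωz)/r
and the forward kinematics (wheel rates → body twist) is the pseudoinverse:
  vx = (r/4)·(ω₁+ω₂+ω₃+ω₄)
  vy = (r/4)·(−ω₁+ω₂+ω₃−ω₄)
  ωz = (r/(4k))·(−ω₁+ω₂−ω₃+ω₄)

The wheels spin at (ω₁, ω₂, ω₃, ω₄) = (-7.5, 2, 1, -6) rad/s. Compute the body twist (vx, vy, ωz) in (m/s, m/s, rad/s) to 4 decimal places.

k = lx + ly = 0.25 + 0.18 = 0.4300
ω₁+ω₂+ω₃+ω₄ = -10.5000  →  vx = (0.08/4)·-10.5000 = -0.2100
−ω₁+ω₂+ω₃−ω₄ = 16.5000  →  vy = (0.08/4)·16.5000 = 0.3300
−ω₁+ω₂−ω₃+ω₄ = 2.5000  →  ωz = (0.08/1.7200)·2.5000 = 0.1163

(-0.2100, 0.3300, 0.1163)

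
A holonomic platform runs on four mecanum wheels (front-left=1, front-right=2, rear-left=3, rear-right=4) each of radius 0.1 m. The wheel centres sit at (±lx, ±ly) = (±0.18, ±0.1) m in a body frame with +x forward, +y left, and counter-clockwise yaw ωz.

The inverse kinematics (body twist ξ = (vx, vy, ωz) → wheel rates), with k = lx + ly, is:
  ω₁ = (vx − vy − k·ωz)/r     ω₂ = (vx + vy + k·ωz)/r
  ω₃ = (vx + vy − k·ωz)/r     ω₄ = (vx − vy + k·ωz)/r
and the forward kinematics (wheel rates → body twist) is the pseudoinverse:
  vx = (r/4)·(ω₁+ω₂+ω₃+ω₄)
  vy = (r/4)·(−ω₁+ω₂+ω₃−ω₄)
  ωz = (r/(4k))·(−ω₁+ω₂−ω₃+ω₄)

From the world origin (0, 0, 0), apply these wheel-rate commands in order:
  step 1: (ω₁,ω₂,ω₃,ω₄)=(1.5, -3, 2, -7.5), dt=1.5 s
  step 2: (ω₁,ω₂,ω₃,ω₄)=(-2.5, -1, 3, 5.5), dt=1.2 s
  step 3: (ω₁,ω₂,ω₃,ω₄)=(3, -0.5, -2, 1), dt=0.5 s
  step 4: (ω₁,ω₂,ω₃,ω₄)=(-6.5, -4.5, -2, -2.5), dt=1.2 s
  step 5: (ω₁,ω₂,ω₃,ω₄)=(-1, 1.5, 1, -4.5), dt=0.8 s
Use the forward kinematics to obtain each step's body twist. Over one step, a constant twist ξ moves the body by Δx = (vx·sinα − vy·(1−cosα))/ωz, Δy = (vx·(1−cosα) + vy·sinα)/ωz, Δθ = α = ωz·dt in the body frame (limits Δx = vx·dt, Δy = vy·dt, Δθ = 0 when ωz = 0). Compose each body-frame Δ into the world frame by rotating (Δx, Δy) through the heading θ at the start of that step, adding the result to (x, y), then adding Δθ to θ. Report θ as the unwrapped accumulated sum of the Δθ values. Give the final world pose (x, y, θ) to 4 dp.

(0.0127, 0.6583, -1.5223)

step 1: ξ=(vx,vy,ωz)=(-0.1750, 0.1250, -1.2500), dt=1.5 → body Δ=(-0.0036, 0.2773, -1.8750) → world pose (-0.0036, 0.2773, -1.8750)
step 2: ξ=(vx,vy,ωz)=(0.1250, -0.0250, 0.3571), dt=1.2 → body Δ=(0.1518, 0.0026, 0.4286) → world pose (-0.0466, 0.1318, -1.4464)
step 3: ξ=(vx,vy,ωz)=(0.0375, -0.1625, -0.0446), dt=0.5 → body Δ=(0.0178, -0.0815, -0.0223) → world pose (-0.1252, 0.1040, -1.4688)
step 4: ξ=(vx,vy,ωz)=(-0.3875, 0.0625, 0.1339), dt=1.2 → body Δ=(-0.4690, 0.0374, 0.1607) → world pose (-0.1358, 0.5743, -1.3080)
step 5: ξ=(vx,vy,ωz)=(-0.0750, 0.2000, -0.2679), dt=0.8 → body Δ=(-0.0425, 0.1652, -0.2143) → world pose (0.0127, 0.6583, -1.5223)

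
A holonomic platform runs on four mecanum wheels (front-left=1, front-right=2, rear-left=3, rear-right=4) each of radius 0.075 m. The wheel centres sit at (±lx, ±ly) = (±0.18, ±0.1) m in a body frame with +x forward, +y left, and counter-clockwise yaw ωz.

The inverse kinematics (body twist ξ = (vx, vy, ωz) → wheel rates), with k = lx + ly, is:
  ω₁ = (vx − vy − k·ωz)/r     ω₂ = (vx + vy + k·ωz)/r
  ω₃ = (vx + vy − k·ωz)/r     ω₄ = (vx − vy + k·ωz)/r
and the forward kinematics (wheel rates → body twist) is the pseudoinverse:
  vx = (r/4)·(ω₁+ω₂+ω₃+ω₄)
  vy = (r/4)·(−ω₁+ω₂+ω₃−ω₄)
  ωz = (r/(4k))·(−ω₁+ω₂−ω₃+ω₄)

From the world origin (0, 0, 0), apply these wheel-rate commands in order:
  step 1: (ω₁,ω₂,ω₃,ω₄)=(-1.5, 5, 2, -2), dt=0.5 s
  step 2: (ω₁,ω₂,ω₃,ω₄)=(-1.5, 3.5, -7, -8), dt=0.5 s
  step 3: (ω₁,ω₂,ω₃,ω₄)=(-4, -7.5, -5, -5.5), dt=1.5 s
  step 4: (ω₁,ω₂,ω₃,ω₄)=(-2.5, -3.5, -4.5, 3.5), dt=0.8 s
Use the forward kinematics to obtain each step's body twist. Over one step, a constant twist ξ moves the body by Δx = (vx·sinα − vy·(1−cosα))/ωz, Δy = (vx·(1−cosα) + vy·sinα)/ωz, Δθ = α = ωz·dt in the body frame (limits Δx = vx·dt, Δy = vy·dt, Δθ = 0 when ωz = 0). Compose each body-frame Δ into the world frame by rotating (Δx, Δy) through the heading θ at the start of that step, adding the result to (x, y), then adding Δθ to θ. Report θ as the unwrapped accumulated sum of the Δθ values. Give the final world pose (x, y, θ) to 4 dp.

(-0.8172, -0.0917, 0.1908)

step 1: ξ=(vx,vy,ωz)=(0.0656, 0.1969, 0.1674), dt=0.5 → body Δ=(0.0287, 0.0997, 0.0837) → world pose (0.0287, 0.0997, 0.0837)
step 2: ξ=(vx,vy,ωz)=(-0.2437, 0.1125, 0.2679), dt=0.5 → body Δ=(-0.1253, 0.0479, 0.1339) → world pose (-0.1002, 0.1370, 0.2176)
step 3: ξ=(vx,vy,ωz)=(-0.4125, -0.0563, -0.2679), dt=1.5 → body Δ=(-0.6190, 0.0405, -0.4018) → world pose (-0.7133, 0.0429, -0.1842)
step 4: ξ=(vx,vy,ωz)=(-0.1312, -0.1688, 0.4688), dt=0.8 → body Δ=(-0.0775, -0.1513, 0.3750) → world pose (-0.8172, -0.0917, 0.1908)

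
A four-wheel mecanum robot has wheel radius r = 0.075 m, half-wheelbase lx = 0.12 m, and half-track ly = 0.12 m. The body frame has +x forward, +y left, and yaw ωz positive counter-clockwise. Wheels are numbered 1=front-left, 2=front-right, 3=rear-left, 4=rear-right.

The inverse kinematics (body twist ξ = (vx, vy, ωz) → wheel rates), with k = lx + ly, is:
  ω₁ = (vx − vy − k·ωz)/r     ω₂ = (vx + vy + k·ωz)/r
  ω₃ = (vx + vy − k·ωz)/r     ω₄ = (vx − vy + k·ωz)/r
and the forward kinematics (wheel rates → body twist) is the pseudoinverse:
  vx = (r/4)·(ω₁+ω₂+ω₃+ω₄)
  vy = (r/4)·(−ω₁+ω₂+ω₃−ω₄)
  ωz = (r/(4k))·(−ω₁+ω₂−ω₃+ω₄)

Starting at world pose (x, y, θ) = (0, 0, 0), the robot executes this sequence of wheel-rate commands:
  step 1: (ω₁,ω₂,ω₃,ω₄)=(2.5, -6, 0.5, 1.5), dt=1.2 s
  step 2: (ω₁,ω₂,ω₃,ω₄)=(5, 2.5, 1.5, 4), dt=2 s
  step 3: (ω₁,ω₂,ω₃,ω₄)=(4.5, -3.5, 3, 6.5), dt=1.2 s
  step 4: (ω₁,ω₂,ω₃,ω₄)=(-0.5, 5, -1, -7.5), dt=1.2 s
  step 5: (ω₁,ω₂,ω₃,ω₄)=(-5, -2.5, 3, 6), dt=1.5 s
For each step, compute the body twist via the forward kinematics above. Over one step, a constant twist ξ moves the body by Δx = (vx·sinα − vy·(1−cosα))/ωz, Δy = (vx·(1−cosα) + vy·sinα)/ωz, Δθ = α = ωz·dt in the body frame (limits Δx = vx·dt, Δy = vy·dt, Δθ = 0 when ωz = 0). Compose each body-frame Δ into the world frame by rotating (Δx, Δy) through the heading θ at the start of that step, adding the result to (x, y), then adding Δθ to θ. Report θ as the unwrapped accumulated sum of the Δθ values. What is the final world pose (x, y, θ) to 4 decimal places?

step 1: ξ=(vx,vy,ωz)=(-0.0281, -0.1781, -0.5859), dt=1.2 → body Δ=(-0.1031, -0.1852, -0.7031) → world pose (-0.1031, -0.1852, -0.7031)
step 2: ξ=(vx,vy,ωz)=(0.2437, -0.0938, 0.0000), dt=2.0 → body Δ=(0.4875, -0.1875, 0.0000) → world pose (0.1475, -0.6434, -0.7031)
step 3: ξ=(vx,vy,ωz)=(0.1969, -0.2156, -0.3516), dt=1.2 → body Δ=(0.1755, -0.3002, -0.4219) → world pose (0.0873, -0.9860, -1.1250)
step 4: ξ=(vx,vy,ωz)=(-0.0750, 0.2250, -0.0781), dt=1.2 → body Δ=(-0.0772, 0.2738, -0.0938) → world pose (0.3010, -0.7982, -1.2188)
step 5: ξ=(vx,vy,ωz)=(0.0281, -0.0094, 0.4297), dt=1.5 → body Δ=(0.0437, 0.0000, 0.6445) → world pose (0.3161, -0.8392, -0.5742)

(0.3161, -0.8392, -0.5742)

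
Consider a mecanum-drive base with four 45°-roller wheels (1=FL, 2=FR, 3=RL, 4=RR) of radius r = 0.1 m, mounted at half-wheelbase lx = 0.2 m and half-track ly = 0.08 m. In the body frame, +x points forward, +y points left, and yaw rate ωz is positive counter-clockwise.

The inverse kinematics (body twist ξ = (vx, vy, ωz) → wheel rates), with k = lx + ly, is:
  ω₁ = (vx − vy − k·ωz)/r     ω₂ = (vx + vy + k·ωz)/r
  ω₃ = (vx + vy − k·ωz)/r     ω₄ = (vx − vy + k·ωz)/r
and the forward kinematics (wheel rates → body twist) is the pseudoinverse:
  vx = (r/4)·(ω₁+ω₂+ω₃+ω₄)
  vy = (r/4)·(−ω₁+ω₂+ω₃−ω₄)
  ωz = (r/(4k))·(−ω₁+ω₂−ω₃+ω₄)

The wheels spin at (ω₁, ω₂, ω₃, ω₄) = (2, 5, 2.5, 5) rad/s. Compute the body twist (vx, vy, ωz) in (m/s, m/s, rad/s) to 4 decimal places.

(0.3625, 0.0125, 0.4911)

k = lx + ly = 0.2 + 0.08 = 0.2800
ω₁+ω₂+ω₃+ω₄ = 14.5000  →  vx = (0.1/4)·14.5000 = 0.3625
−ω₁+ω₂+ω₃−ω₄ = 0.5000  →  vy = (0.1/4)·0.5000 = 0.0125
−ω₁+ω₂−ω₃+ω₄ = 5.5000  →  ωz = (0.1/1.1200)·5.5000 = 0.4911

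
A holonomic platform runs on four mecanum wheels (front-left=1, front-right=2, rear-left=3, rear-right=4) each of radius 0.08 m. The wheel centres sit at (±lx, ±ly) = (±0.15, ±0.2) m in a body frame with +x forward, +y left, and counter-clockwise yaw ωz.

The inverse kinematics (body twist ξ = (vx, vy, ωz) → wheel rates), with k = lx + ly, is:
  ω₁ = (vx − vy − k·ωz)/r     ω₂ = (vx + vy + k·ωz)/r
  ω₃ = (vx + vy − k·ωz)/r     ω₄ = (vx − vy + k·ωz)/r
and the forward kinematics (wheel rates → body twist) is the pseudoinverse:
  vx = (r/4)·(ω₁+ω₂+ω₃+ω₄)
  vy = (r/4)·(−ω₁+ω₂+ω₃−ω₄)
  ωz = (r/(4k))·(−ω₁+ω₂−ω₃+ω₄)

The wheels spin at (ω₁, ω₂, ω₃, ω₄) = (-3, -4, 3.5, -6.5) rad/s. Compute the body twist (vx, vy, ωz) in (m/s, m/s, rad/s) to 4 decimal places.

(-0.2000, 0.1800, -0.6286)

k = lx + ly = 0.15 + 0.2 = 0.3500
ω₁+ω₂+ω₃+ω₄ = -10.0000  →  vx = (0.08/4)·-10.0000 = -0.2000
−ω₁+ω₂+ω₃−ω₄ = 9.0000  →  vy = (0.08/4)·9.0000 = 0.1800
−ω₁+ω₂−ω₃+ω₄ = -11.0000  →  ωz = (0.08/1.4000)·-11.0000 = -0.6286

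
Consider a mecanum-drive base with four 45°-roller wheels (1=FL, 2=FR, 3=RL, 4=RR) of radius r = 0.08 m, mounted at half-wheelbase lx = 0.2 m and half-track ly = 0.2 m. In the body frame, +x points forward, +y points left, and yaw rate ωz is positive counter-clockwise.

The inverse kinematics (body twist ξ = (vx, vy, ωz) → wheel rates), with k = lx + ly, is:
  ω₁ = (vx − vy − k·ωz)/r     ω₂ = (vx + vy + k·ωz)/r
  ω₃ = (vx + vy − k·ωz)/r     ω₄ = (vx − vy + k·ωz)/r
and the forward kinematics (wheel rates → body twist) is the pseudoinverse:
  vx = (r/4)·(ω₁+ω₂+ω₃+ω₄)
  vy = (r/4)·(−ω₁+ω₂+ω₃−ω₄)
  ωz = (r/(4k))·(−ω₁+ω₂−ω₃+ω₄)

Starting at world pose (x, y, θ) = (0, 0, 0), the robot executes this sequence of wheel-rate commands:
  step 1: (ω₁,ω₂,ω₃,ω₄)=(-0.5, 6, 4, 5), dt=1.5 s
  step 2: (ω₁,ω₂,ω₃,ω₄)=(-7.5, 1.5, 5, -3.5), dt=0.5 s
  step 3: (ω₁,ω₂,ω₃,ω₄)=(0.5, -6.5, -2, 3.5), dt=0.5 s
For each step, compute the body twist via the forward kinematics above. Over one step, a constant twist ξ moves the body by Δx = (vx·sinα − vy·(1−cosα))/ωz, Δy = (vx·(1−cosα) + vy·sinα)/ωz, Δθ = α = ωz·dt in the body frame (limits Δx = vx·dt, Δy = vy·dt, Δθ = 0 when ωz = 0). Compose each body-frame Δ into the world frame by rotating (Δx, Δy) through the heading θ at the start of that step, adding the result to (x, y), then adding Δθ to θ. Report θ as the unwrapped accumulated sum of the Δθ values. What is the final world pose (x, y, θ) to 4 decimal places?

(0.2628, 0.2689, 0.5375)

step 1: ξ=(vx,vy,ωz)=(0.2900, 0.1100, 0.3750), dt=1.5 → body Δ=(0.3672, 0.2756, 0.5625) → world pose (0.3672, 0.2756, 0.5625)
step 2: ξ=(vx,vy,ωz)=(-0.0900, 0.3500, 0.0250), dt=0.5 → body Δ=(-0.0461, 0.1747, 0.0125) → world pose (0.2351, 0.3988, 0.5750)
step 3: ξ=(vx,vy,ωz)=(-0.0900, -0.2500, -0.0750), dt=0.5 → body Δ=(-0.0473, -0.1241, -0.0375) → world pose (0.2628, 0.2689, 0.5375)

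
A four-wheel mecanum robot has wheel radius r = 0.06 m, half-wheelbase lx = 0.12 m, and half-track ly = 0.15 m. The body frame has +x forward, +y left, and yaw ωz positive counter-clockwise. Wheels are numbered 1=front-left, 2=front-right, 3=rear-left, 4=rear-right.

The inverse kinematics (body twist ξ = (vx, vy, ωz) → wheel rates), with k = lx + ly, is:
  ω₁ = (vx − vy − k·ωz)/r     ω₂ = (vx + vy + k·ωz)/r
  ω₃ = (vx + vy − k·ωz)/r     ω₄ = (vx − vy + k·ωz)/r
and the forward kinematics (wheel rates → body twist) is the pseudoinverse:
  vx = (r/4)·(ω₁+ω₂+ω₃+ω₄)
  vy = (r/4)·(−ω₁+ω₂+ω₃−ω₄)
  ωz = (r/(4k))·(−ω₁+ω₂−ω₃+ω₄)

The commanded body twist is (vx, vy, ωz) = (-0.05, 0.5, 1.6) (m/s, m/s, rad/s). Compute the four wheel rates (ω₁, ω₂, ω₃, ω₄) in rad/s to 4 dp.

k = lx + ly = 0.12 + 0.15 = 0.2700;  k·ωz = 0.2700·1.6 = 0.4320
ω₁ (FL) = (vx − vy − k·ωz)/r = -0.9820/0.06 = -16.3667
ω₂ (FR) = (vx + vy + k·ωz)/r = 0.8820/0.06 = 14.7000
ω₃ (RL) = (vx + vy − k·ωz)/r = 0.0180/0.06 = 0.3000
ω₄ (RR) = (vx − vy + k·ωz)/r = -0.1180/0.06 = -1.9667

(-16.3667, 14.7000, 0.3000, -1.9667)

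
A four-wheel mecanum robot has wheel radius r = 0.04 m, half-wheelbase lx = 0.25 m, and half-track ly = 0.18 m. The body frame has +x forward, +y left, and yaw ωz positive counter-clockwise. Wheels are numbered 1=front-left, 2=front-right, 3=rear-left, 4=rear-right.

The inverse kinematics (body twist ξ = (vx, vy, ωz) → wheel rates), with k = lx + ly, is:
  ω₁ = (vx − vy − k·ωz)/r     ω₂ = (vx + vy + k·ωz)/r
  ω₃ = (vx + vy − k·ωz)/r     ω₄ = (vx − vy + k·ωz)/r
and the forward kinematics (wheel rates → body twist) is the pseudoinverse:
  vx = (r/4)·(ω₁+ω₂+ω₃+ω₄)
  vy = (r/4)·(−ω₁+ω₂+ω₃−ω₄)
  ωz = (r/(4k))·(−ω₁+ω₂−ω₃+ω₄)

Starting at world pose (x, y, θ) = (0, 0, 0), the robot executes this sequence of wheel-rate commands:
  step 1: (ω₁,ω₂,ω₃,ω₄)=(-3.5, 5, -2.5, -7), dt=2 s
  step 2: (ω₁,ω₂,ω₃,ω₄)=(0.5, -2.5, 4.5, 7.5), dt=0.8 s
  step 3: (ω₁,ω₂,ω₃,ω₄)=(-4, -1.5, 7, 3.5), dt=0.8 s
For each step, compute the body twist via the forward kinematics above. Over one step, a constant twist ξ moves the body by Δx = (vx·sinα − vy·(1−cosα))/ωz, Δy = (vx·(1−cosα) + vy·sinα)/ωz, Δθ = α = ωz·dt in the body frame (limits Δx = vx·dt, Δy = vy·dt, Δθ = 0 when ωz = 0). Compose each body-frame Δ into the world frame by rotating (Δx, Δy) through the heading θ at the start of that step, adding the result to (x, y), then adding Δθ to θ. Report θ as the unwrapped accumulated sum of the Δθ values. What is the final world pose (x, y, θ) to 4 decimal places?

step 1: ξ=(vx,vy,ωz)=(-0.0800, 0.1300, 0.0930), dt=2.0 → body Δ=(-0.1832, 0.2437, 0.1860) → world pose (-0.1832, 0.2437, 0.1860)
step 2: ξ=(vx,vy,ωz)=(0.1000, -0.0600, 0.0000), dt=0.8 → body Δ=(0.0800, -0.0480, 0.0000) → world pose (-0.0957, 0.2113, 0.1860)
step 3: ξ=(vx,vy,ωz)=(0.0500, 0.0600, -0.0233), dt=0.8 → body Δ=(0.0404, 0.0476, -0.0186) → world pose (-0.0648, 0.2656, 0.1674)

(-0.0648, 0.2656, 0.1674)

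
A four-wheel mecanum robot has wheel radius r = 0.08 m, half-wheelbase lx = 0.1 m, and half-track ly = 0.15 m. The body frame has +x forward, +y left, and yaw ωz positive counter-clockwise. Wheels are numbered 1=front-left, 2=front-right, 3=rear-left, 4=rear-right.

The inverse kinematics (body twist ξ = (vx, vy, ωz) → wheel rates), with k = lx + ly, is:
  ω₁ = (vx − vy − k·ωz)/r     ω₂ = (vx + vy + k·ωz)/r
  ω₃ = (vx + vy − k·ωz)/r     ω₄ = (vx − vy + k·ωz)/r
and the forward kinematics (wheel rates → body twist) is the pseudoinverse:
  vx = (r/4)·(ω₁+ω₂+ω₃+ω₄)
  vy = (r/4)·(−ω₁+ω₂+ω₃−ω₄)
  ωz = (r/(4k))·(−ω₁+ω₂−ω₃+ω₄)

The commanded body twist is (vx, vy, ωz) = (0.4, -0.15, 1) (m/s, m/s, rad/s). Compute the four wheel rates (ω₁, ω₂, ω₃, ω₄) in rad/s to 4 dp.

k = lx + ly = 0.1 + 0.15 = 0.2500;  k·ωz = 0.2500·1 = 0.2500
ω₁ (FL) = (vx − vy − k·ωz)/r = 0.3000/0.08 = 3.7500
ω₂ (FR) = (vx + vy + k·ωz)/r = 0.5000/0.08 = 6.2500
ω₃ (RL) = (vx + vy − k·ωz)/r = 0.0000/0.08 = 0.0000
ω₄ (RR) = (vx − vy + k·ωz)/r = 0.8000/0.08 = 10.0000

(3.7500, 6.2500, 0.0000, 10.0000)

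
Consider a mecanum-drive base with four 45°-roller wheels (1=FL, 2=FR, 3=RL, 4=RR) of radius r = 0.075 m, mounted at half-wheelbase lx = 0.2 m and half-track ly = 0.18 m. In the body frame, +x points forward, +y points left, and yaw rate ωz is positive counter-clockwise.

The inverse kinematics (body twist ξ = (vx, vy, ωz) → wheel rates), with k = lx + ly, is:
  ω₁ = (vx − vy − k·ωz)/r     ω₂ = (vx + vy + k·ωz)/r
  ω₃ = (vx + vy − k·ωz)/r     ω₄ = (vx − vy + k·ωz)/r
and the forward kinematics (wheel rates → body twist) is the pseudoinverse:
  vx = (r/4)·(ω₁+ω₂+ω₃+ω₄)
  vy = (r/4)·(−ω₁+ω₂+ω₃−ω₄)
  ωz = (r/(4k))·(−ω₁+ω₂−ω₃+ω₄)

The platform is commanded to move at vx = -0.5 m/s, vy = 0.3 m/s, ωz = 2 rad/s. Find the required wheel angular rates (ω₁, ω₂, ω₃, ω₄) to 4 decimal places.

(-20.8000, 7.4667, -12.8000, -0.5333)

k = lx + ly = 0.2 + 0.18 = 0.3800;  k·ωz = 0.3800·2 = 0.7600
ω₁ (FL) = (vx − vy − k·ωz)/r = -1.5600/0.075 = -20.8000
ω₂ (FR) = (vx + vy + k·ωz)/r = 0.5600/0.075 = 7.4667
ω₃ (RL) = (vx + vy − k·ωz)/r = -0.9600/0.075 = -12.8000
ω₄ (RR) = (vx − vy + k·ωz)/r = -0.0400/0.075 = -0.5333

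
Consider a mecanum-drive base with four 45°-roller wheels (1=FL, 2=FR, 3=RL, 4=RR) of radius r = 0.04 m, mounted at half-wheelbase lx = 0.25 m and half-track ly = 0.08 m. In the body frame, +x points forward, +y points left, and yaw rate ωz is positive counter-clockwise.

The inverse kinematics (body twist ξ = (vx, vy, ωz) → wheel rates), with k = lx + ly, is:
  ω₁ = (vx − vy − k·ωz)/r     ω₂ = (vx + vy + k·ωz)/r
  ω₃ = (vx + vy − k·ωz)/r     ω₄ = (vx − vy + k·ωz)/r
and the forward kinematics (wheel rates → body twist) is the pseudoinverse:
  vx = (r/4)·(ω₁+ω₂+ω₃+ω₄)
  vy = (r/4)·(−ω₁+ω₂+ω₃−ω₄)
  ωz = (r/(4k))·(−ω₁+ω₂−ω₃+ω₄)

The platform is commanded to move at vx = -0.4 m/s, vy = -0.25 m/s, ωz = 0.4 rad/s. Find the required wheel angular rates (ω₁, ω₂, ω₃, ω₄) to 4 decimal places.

k = lx + ly = 0.25 + 0.08 = 0.3300;  k·ωz = 0.3300·0.4 = 0.1320
ω₁ (FL) = (vx − vy − k·ωz)/r = -0.2820/0.04 = -7.0500
ω₂ (FR) = (vx + vy + k·ωz)/r = -0.5180/0.04 = -12.9500
ω₃ (RL) = (vx + vy − k·ωz)/r = -0.7820/0.04 = -19.5500
ω₄ (RR) = (vx − vy + k·ωz)/r = -0.0180/0.04 = -0.4500

(-7.0500, -12.9500, -19.5500, -0.4500)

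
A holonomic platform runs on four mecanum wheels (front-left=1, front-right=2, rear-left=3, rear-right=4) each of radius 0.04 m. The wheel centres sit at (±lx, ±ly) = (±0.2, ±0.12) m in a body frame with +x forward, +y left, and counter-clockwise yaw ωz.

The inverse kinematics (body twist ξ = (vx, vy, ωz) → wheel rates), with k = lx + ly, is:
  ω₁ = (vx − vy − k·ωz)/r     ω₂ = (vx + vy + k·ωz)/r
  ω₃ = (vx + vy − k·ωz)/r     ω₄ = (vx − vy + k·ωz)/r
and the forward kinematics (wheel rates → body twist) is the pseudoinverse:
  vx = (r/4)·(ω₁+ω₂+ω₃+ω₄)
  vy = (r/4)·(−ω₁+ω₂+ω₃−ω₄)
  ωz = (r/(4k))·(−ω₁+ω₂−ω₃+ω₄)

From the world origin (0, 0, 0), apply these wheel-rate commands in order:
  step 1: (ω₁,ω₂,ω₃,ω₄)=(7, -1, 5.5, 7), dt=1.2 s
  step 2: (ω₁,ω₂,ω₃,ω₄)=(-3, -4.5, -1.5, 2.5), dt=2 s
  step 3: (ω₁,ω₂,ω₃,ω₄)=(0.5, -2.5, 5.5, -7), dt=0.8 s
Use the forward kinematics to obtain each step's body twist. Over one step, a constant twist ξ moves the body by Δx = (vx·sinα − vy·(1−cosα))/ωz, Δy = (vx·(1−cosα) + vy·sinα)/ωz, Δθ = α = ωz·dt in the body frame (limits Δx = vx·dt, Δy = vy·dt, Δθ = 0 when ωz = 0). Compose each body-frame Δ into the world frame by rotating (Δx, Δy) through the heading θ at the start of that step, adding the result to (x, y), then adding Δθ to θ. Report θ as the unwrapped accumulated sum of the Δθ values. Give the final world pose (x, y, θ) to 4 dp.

(0.0540, -0.1465, -0.4750)

step 1: ξ=(vx,vy,ωz)=(0.1850, -0.0950, -0.2031), dt=1.2 → body Δ=(0.2060, -0.1398, -0.2437) → world pose (0.2060, -0.1398, -0.2437)
step 2: ξ=(vx,vy,ωz)=(-0.0650, -0.0550, 0.0781), dt=2.0 → body Δ=(-0.1209, -0.1197, 0.1562) → world pose (0.0598, -0.2268, -0.0875)
step 3: ξ=(vx,vy,ωz)=(-0.0350, 0.0950, -0.4844), dt=0.8 → body Δ=(-0.0128, 0.0795, -0.3875) → world pose (0.0540, -0.1465, -0.4750)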